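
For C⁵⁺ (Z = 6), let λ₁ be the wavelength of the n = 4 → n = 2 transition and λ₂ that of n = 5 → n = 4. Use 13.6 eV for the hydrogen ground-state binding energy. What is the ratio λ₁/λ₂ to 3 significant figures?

λ ∝ 1/ΔE ∝ 1/(1/n_f² − 1/n_i²), and the Z² and hc factors cancel in the ratio.
λ₁/λ₂ = (1/4² − 1/5²)/(1/2² − 1/4²) = 0.02250/0.1875 = 0.120.

0.120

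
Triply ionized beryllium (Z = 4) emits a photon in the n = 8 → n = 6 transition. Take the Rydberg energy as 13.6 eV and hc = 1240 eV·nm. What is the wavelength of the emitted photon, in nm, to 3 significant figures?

469 nm

For Z = 4 the level energies scale as Z², so the effective Rydberg energy is 13.6 × 16 = 217.6 eV.
ΔE = 217.6 × (1/6² − 1/8²) = 217.6 × 0.01215 = 2.644 eV.
λ = hc/ΔE = 1240 / 2.644 = 469 nm.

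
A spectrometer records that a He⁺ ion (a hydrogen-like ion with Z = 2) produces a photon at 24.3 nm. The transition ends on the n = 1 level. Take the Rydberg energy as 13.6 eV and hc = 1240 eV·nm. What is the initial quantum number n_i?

n_i = 4

The photon energy is ΔE = hc/λ = 1240 / 24.3 = 51.03 eV.
With Z = 2, ΔE = 54.40 × (1/n_f² − 1/n_i²), so 1/n_f² − 1/n_i² = 0.9380.
With n_f = 1: 1/n_i² = 1/1 − 0.9380 = 0.06197, so n_i ≈ 4.02.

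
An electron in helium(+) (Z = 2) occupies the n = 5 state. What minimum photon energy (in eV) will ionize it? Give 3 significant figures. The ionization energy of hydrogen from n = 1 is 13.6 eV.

2.18 eV

E_n = −13.6 Z²/n² = −54.40/n² eV for Z = 2.
E_5 = −54.40/25 = −2.18 eV, so ionization (to E = 0) requires 2.18 eV.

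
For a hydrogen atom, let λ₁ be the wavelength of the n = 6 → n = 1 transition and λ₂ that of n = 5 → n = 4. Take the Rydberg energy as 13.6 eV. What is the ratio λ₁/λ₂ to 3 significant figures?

0.0231

λ ∝ 1/ΔE ∝ 1/(1/n_f² − 1/n_i²), and the Z² and hc factors cancel in the ratio.
λ₁/λ₂ = (1/4² − 1/5²)/(1/1² − 1/6²) = 0.02250/0.9722 = 0.0231.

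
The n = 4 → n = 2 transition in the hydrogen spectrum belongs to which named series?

The series is set by the lower level: n_f = 2 is the Balmer series.

Balmer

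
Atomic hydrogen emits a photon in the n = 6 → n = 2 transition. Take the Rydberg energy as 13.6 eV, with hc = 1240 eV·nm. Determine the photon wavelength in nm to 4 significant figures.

410.3 nm

ΔE = 13.60 × (1/2² − 1/6²) = 13.60 × 0.2222 = 3.022 eV.
λ = hc/ΔE = 1240 / 3.022 = 410.3 nm.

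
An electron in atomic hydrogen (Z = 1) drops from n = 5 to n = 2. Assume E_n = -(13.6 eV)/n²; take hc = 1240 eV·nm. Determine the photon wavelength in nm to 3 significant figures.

434 nm

ΔE = 13.60 × (1/2² − 1/5²) = 13.60 × 0.2100 = 2.856 eV.
λ = hc/ΔE = 1240 / 2.856 = 434 nm.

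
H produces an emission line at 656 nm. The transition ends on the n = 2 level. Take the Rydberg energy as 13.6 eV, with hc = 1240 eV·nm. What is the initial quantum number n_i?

n_i = 3

The photon energy is ΔE = hc/λ = 1240 / 656 = 1.890 eV.
With Z = 1, ΔE = 13.60 × (1/n_f² − 1/n_i²), so 1/n_f² − 1/n_i² = 0.1390.
With n_f = 2: 1/n_i² = 1/4 − 0.1390 = 0.1110, so n_i ≈ 3.00.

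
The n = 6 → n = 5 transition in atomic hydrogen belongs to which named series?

Pfund

The series is set by the lower level: n_f = 5 is the Pfund series.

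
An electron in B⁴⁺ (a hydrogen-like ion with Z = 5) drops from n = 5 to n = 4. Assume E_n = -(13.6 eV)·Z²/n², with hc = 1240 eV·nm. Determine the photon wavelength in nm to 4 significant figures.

For Z = 5 the level energies scale as Z², so the effective Rydberg energy is 13.6 × 25 = 340.0 eV.
ΔE = 340.0 × (1/4² − 1/5²) = 340.0 × 0.02250 = 7.650 eV.
λ = hc/ΔE = 1240 / 7.650 = 162.1 nm.

162.1 nm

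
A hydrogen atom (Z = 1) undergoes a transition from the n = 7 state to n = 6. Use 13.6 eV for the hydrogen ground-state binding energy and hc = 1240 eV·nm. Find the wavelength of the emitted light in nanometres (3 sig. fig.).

ΔE = 13.60 × (1/6² − 1/7²) = 13.60 × 0.007370 = 0.1002 eV.
λ = hc/ΔE = 1240 / 0.1002 = 12400 nm.

12400 nm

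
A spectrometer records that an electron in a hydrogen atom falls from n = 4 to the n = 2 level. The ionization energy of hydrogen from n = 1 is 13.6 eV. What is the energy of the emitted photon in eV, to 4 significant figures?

E_4 = −13.60/16 = −0.8500 eV and E_2 = −13.60/4 = −3.400 eV.
The photon energy is |E_4 − E_2| = 2.550 eV.

2.550 eV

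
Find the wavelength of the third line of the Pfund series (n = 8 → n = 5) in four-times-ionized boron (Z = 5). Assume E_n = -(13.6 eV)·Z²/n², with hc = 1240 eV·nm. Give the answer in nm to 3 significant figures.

The Pfund series terminates on n_f = 5; the third line has n_i = 5+3 = 8.
ΔE = 340.0 × (1/5² − 1/8²) = 8.288 eV.
λ = 1240 / 8.288 = 150 nm.

150 nm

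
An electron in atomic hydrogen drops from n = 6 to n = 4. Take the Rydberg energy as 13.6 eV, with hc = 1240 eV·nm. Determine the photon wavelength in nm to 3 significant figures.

ΔE = 13.60 × (1/4² − 1/6²) = 13.60 × 0.03472 = 0.4722 eV.
λ = hc/ΔE = 1240 / 0.4722 = 2630 nm.

2630 nm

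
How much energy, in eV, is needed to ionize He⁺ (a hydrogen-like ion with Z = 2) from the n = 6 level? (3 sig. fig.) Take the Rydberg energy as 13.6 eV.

1.51 eV

E_n = −13.6 Z²/n² = −54.40/n² eV for Z = 2.
E_6 = −54.40/36 = −1.51 eV, so ionization (to E = 0) requires 1.51 eV.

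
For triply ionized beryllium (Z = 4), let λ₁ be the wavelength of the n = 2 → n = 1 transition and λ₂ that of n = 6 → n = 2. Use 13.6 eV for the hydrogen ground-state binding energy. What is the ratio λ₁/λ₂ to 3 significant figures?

λ ∝ 1/ΔE ∝ 1/(1/n_f² − 1/n_i²), and the Z² and hc factors cancel in the ratio.
λ₁/λ₂ = (1/2² − 1/6²)/(1/1² − 1/2²) = 0.2222/0.7500 = 0.296.

0.296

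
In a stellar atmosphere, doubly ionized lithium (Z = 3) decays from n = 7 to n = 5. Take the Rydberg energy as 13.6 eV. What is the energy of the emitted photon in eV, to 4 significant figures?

The Bohr energies scale as Z², so for Z = 3: E_n = −122.4/n² eV.
E_7 = −122.4/49 = −2.498 eV and E_5 = −122.4/25 = −4.896 eV.
The photon energy is |E_7 − E_5| = 2.398 eV.

2.398 eV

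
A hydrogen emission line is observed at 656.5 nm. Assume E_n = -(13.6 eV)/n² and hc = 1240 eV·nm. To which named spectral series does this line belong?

ΔE = 1240/656.5 = 1.889 eV.
This matches 13.6 × (1/2² − 1/3²), so n_f = 2: the Balmer series.

Balmer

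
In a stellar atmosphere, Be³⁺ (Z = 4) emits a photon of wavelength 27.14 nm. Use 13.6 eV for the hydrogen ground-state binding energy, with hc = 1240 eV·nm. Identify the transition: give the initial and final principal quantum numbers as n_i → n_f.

The photon energy is ΔE = hc/λ = 1240 / 27.14 = 45.69 eV.
With Z = 4, ΔE = 217.6 × (1/n_f² − 1/n_i²), so 1/n_f² − 1/n_i² = 0.2100.
Trying n_f = 2 gives 1/n_i² = 0.04003, i.e. n_i ≈ 5; this pair matches.

n_i = 5, n_f = 2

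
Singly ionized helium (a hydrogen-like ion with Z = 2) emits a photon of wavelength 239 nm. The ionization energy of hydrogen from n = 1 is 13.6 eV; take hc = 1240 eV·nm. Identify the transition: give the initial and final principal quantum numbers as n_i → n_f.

n_i = 8, n_f = 3

The photon energy is ΔE = hc/λ = 1240 / 239 = 5.188 eV.
With Z = 2, ΔE = 54.40 × (1/n_f² − 1/n_i²), so 1/n_f² − 1/n_i² = 0.09537.
Trying n_f = 3 gives 1/n_i² = 0.01574, i.e. n_i ≈ 8; this pair matches.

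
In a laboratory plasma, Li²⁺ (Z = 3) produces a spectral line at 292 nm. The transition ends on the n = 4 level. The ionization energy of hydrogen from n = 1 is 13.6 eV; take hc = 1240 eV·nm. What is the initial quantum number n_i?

The photon energy is ΔE = hc/λ = 1240 / 292 = 4.247 eV.
With Z = 3, ΔE = 122.4 × (1/n_f² − 1/n_i²), so 1/n_f² − 1/n_i² = 0.03469.
With n_f = 4: 1/n_i² = 1/16 − 0.03469 = 0.02781, so n_i ≈ 6.00.

n_i = 6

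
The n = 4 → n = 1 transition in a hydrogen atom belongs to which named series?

Lyman

The series is set by the lower level: n_f = 1 is the Lyman series.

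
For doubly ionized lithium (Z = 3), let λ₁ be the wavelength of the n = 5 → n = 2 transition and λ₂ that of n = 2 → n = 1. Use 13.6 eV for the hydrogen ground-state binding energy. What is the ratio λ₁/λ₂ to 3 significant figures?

3.57

λ ∝ 1/ΔE ∝ 1/(1/n_f² − 1/n_i²), and the Z² and hc factors cancel in the ratio.
λ₁/λ₂ = (1/1² − 1/2²)/(1/2² − 1/5²) = 0.7500/0.2100 = 3.57.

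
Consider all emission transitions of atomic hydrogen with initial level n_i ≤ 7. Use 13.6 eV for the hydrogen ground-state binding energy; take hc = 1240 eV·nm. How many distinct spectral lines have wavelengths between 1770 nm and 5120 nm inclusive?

5

Enumerate all n_i → n_f pairs with 1 ≤ n_f < n_i ≤ 7 and compute λ = 1240 / [13.6·1·(1/n_f² − 1/n_i²)].
Lines falling in [1770, 5120] nm: 4→3 (1876 nm), 7→4 (2166 nm), 6→4 (2626 nm), 5→4 (4052 nm), 7→5 (4654 nm).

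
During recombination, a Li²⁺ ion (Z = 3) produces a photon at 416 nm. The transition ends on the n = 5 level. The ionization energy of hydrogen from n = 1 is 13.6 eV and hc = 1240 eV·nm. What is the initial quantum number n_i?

n_i = 8

The photon energy is ΔE = hc/λ = 1240 / 416 = 2.981 eV.
With Z = 3, ΔE = 122.4 × (1/n_f² − 1/n_i²), so 1/n_f² − 1/n_i² = 0.02435.
With n_f = 5: 1/n_i² = 1/25 − 0.02435 = 0.01565, so n_i ≈ 7.99.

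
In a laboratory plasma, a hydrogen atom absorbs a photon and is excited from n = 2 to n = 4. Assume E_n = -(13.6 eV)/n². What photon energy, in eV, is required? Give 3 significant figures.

E_4 = −13.60/16 = −0.8500 eV and E_2 = −13.60/4 = −3.400 eV.
The photon energy is |E_4 − E_2| = 2.55 eV.

2.55 eV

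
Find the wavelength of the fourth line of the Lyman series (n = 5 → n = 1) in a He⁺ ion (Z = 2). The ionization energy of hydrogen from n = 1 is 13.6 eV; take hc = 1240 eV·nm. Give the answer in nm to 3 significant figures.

23.7 nm

The Lyman series terminates on n_f = 1; the fourth line has n_i = 1+4 = 5.
ΔE = 54.40 × (1/1² − 1/5²) = 52.22 eV.
λ = 1240 / 52.22 = 23.7 nm.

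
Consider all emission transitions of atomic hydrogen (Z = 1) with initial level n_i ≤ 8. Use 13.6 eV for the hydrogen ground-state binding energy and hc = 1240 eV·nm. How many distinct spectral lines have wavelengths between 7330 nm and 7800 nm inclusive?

Enumerate all n_i → n_f pairs with 1 ≤ n_f < n_i ≤ 8 and compute λ = 1240 / [13.6·1·(1/n_f² − 1/n_i²)].
Lines falling in [7330, 7800] nm: 6→5 (7460 nm), 8→6 (7503 nm).

2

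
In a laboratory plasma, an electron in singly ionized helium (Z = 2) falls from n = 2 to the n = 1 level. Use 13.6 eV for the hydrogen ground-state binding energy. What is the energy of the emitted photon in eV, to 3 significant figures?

The Bohr energies scale as Z², so for Z = 2: E_n = −54.40/n² eV.
E_2 = −54.40/4 = −13.60 eV and E_1 = −54.40/1 = −54.40 eV.
The photon energy is |E_2 − E_1| = 40.8 eV.

40.8 eV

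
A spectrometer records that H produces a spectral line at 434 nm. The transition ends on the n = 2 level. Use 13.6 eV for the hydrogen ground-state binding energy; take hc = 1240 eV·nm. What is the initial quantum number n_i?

n_i = 5

The photon energy is ΔE = hc/λ = 1240 / 434 = 2.857 eV.
With Z = 1, ΔE = 13.60 × (1/n_f² − 1/n_i²), so 1/n_f² − 1/n_i² = 0.2101.
With n_f = 2: 1/n_i² = 1/4 − 0.2101 = 0.03992, so n_i ≈ 5.01.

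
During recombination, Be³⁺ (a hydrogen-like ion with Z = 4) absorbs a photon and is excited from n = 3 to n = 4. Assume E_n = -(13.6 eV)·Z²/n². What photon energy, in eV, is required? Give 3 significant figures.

The Bohr energies scale as Z², so for Z = 4: E_n = −217.6/n² eV.
E_4 = −217.6/16 = −13.60 eV and E_3 = −217.6/9 = −24.18 eV.
The photon energy is |E_4 − E_3| = 10.6 eV.

10.6 eV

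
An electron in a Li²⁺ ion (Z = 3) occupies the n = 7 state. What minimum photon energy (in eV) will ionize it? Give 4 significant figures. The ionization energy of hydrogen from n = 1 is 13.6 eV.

E_n = −13.6 Z²/n² = −122.4/n² eV for Z = 3.
E_7 = −122.4/49 = −2.498 eV, so ionization (to E = 0) requires 2.498 eV.

2.498 eV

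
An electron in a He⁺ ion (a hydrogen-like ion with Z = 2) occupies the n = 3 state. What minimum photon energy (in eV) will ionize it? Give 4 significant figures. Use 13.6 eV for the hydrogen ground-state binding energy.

6.044 eV

E_n = −13.6 Z²/n² = −54.40/n² eV for Z = 2.
E_3 = −54.40/9 = −6.044 eV, so ionization (to E = 0) requires 6.044 eV.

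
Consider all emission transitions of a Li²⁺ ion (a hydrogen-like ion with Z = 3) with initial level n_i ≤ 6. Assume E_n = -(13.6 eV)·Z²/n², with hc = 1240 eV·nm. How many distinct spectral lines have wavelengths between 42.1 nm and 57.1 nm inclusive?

3

Enumerate all n_i → n_f pairs with 1 ≤ n_f < n_i ≤ 6 and compute λ = 1240 / [13.6·9·(1/n_f² − 1/n_i²)].
Lines falling in [42.1, 57.1] nm: 6→2 (45.59 nm), 5→2 (48.24 nm), 4→2 (54.03 nm).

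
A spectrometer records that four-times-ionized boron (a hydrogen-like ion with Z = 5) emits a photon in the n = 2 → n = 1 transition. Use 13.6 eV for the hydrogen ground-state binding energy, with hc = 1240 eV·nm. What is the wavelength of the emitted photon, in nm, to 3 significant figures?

For Z = 5 the level energies scale as Z², so the effective Rydberg energy is 13.6 × 25 = 340.0 eV.
ΔE = 340.0 × (1/1² − 1/2²) = 340.0 × 0.7500 = 255.0 eV.
λ = hc/ΔE = 1240 / 255.0 = 4.86 nm.

4.86 nm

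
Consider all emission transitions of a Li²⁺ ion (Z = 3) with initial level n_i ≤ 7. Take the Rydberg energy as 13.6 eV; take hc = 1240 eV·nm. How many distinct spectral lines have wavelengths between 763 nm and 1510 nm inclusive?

Enumerate all n_i → n_f pairs with 1 ≤ n_f < n_i ≤ 7 and compute λ = 1240 / [13.6·9·(1/n_f² − 1/n_i²)].
Lines falling in [763, 1510] nm: 6→5 (828.9 nm), 7→6 (1375 nm).

2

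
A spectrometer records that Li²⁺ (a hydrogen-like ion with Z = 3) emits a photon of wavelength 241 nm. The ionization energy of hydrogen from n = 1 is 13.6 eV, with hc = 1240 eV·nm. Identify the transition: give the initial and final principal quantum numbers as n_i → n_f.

n_i = 7, n_f = 4

The photon energy is ΔE = hc/λ = 1240 / 241 = 5.145 eV.
With Z = 3, ΔE = 122.4 × (1/n_f² − 1/n_i²), so 1/n_f² − 1/n_i² = 0.04204.
Trying n_f = 4 gives 1/n_i² = 0.02046, i.e. n_i ≈ 7; this pair matches.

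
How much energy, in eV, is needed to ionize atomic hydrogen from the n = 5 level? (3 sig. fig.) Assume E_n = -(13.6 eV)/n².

0.544 eV

E_5 = −13.60/25 = −0.544 eV, so ionization (to E = 0) requires 0.544 eV.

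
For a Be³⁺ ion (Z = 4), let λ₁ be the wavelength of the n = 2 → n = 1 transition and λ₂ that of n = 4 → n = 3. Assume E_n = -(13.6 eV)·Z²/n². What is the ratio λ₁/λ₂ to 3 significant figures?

0.0648

λ ∝ 1/ΔE ∝ 1/(1/n_f² − 1/n_i²), and the Z² and hc factors cancel in the ratio.
λ₁/λ₂ = (1/3² − 1/4²)/(1/1² − 1/2²) = 0.04861/0.7500 = 0.0648.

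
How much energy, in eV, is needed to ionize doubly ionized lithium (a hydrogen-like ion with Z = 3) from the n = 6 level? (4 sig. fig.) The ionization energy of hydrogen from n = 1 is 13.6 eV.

E_n = −13.6 Z²/n² = −122.4/n² eV for Z = 3.
E_6 = −122.4/36 = −3.400 eV, so ionization (to E = 0) requires 3.400 eV.

3.400 eV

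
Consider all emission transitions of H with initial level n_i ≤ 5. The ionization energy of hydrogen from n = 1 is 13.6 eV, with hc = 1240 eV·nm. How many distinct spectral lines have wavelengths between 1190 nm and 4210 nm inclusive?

3

Enumerate all n_i → n_f pairs with 1 ≤ n_f < n_i ≤ 5 and compute λ = 1240 / [13.6·1·(1/n_f² − 1/n_i²)].
Lines falling in [1190, 4210] nm: 5→3 (1282 nm), 4→3 (1876 nm), 5→4 (4052 nm).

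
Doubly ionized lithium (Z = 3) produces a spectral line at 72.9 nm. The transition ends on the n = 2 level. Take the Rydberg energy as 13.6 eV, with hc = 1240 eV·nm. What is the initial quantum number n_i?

n_i = 3

The photon energy is ΔE = hc/λ = 1240 / 72.9 = 17.01 eV.
With Z = 3, ΔE = 122.4 × (1/n_f² − 1/n_i²), so 1/n_f² − 1/n_i² = 0.1390.
With n_f = 2: 1/n_i² = 1/4 − 0.1390 = 0.1110, so n_i ≈ 3.00.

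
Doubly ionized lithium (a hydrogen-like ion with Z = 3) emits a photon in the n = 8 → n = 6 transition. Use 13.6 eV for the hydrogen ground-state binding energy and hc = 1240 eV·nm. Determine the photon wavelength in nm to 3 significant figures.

For Z = 3 the level energies scale as Z², so the effective Rydberg energy is 13.6 × 9 = 122.4 eV.
ΔE = 122.4 × (1/6² − 1/8²) = 122.4 × 0.01215 = 1.488 eV.
λ = hc/ΔE = 1240 / 1.488 = 834 nm.

834 nm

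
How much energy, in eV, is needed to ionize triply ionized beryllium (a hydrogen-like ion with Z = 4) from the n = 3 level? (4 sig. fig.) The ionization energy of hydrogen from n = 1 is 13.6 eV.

E_n = −13.6 Z²/n² = −217.6/n² eV for Z = 4.
E_3 = −217.6/9 = −24.18 eV, so ionization (to E = 0) requires 24.18 eV.

24.18 eV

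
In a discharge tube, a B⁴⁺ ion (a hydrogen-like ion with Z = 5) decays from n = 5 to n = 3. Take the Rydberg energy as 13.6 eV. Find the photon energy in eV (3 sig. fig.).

24.2 eV

The Bohr energies scale as Z², so for Z = 5: E_n = −340.0/n² eV.
E_5 = −340.0/25 = −13.60 eV and E_3 = −340.0/9 = −37.78 eV.
The photon energy is |E_5 − E_3| = 24.2 eV.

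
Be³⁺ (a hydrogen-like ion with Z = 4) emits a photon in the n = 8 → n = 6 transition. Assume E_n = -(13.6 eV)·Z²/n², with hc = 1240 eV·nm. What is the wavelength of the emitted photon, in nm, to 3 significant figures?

For Z = 4 the level energies scale as Z², so the effective Rydberg energy is 13.6 × 16 = 217.6 eV.
ΔE = 217.6 × (1/6² − 1/8²) = 217.6 × 0.01215 = 2.644 eV.
λ = hc/ΔE = 1240 / 2.644 = 469 nm.

469 nm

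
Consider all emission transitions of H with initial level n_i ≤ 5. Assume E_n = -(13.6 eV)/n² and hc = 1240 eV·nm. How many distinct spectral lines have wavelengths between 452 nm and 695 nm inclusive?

2

Enumerate all n_i → n_f pairs with 1 ≤ n_f < n_i ≤ 5 and compute λ = 1240 / [13.6·1·(1/n_f² − 1/n_i²)].
Lines falling in [452, 695] nm: 4→2 (486.3 nm), 3→2 (656.5 nm).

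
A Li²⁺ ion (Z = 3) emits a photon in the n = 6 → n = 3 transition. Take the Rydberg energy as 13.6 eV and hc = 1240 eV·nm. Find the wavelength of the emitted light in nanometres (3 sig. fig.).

122 nm

For Z = 3 the level energies scale as Z², so the effective Rydberg energy is 13.6 × 9 = 122.4 eV.
ΔE = 122.4 × (1/3² − 1/6²) = 122.4 × 0.08333 = 10.20 eV.
λ = hc/ΔE = 1240 / 10.20 = 122 nm.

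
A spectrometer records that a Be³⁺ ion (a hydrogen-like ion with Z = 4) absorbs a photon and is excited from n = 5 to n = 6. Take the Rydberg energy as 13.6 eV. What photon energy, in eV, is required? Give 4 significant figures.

The Bohr energies scale as Z², so for Z = 4: E_n = −217.6/n² eV.
E_6 = −217.6/36 = −6.044 eV and E_5 = −217.6/25 = −8.704 eV.
The photon energy is |E_6 − E_5| = 2.660 eV.

2.660 eV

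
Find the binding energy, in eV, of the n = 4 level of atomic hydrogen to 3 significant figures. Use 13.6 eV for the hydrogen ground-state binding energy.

0.850 eV

E_4 = −13.60/16 = −0.850 eV, so ionization (to E = 0) requires 0.850 eV.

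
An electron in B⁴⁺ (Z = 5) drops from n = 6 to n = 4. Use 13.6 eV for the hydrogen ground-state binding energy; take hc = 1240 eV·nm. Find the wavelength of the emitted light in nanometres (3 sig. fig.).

105 nm

For Z = 5 the level energies scale as Z², so the effective Rydberg energy is 13.6 × 25 = 340.0 eV.
ΔE = 340.0 × (1/4² − 1/6²) = 340.0 × 0.03472 = 11.81 eV.
λ = hc/ΔE = 1240 / 11.81 = 105 nm.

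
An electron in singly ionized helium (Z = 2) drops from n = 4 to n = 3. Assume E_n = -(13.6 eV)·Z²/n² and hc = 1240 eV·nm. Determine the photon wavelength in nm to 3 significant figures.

469 nm

For Z = 2 the level energies scale as Z², so the effective Rydberg energy is 13.6 × 4 = 54.40 eV.
ΔE = 54.40 × (1/3² − 1/4²) = 54.40 × 0.04861 = 2.644 eV.
λ = hc/ΔE = 1240 / 2.644 = 469 nm.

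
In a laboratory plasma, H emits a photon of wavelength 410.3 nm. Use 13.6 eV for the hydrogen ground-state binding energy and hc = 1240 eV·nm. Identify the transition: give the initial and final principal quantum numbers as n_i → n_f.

The photon energy is ΔE = hc/λ = 1240 / 410.3 = 3.022 eV.
With Z = 1, ΔE = 13.60 × (1/n_f² − 1/n_i²), so 1/n_f² − 1/n_i² = 0.2222.
Trying n_f = 2 gives 1/n_i² = 0.02778, i.e. n_i ≈ 6; this pair matches.

n_i = 6, n_f = 2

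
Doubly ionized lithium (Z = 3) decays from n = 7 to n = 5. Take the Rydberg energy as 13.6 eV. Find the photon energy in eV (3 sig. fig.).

The Bohr energies scale as Z², so for Z = 3: E_n = −122.4/n² eV.
E_7 = −122.4/49 = −2.498 eV and E_5 = −122.4/25 = −4.896 eV.
The photon energy is |E_7 − E_5| = 2.40 eV.

2.40 eV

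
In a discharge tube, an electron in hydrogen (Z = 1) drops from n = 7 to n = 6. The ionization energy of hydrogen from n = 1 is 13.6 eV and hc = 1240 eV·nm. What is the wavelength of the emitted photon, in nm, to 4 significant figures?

ΔE = 13.60 × (1/6² − 1/7²) = 13.60 × 0.007370 = 0.1002 eV.
λ = hc/ΔE = 1240 / 0.1002 = 12370 nm.

12370 nm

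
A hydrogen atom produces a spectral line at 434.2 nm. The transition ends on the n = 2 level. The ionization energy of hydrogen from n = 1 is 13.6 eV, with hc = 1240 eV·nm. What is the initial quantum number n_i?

n_i = 5

The photon energy is ΔE = hc/λ = 1240 / 434.2 = 2.856 eV.
With Z = 1, ΔE = 13.60 × (1/n_f² − 1/n_i²), so 1/n_f² − 1/n_i² = 0.2100.
With n_f = 2: 1/n_i² = 1/4 − 0.2100 = 0.04001, so n_i ≈ 5.00.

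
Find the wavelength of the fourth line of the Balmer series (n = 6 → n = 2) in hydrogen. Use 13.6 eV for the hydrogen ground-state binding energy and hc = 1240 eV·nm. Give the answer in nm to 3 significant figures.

410 nm

The Balmer series terminates on n_f = 2; the fourth line has n_i = 2+4 = 6.
ΔE = 13.60 × (1/2² − 1/6²) = 3.022 eV.
λ = 1240 / 3.022 = 410 nm.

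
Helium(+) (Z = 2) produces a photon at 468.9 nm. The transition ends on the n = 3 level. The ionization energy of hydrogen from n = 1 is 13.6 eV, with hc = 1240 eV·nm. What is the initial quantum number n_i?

The photon energy is ΔE = hc/λ = 1240 / 468.9 = 2.644 eV.
With Z = 2, ΔE = 54.40 × (1/n_f² − 1/n_i²), so 1/n_f² − 1/n_i² = 0.04861.
With n_f = 3: 1/n_i² = 1/9 − 0.04861 = 0.06250, so n_i ≈ 4.00.

n_i = 4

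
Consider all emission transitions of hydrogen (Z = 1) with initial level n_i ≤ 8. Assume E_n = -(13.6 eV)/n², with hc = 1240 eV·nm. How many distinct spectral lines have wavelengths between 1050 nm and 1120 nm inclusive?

Enumerate all n_i → n_f pairs with 1 ≤ n_f < n_i ≤ 8 and compute λ = 1240 / [13.6·1·(1/n_f² − 1/n_i²)].
Lines falling in [1050, 1120] nm: 6→3 (1094 nm).

1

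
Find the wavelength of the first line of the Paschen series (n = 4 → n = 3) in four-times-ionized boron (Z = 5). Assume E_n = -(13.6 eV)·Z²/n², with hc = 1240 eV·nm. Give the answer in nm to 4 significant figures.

75.03 nm

The Paschen series terminates on n_f = 3; the first line has n_i = 3+1 = 4.
ΔE = 340.0 × (1/3² − 1/4²) = 16.53 eV.
λ = 1240 / 16.53 = 75.03 nm.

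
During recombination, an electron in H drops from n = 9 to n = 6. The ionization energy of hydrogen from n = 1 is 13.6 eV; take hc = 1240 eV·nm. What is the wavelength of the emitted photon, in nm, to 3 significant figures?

5910 nm

ΔE = 13.60 × (1/6² − 1/9²) = 13.60 × 0.01543 = 0.2099 eV.
λ = hc/ΔE = 1240 / 0.2099 = 5910 nm.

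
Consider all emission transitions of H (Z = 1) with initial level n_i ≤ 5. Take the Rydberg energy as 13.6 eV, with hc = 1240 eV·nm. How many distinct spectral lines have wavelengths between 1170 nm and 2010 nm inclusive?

2

Enumerate all n_i → n_f pairs with 1 ≤ n_f < n_i ≤ 5 and compute λ = 1240 / [13.6·1·(1/n_f² − 1/n_i²)].
Lines falling in [1170, 2010] nm: 5→3 (1282 nm), 4→3 (1876 nm).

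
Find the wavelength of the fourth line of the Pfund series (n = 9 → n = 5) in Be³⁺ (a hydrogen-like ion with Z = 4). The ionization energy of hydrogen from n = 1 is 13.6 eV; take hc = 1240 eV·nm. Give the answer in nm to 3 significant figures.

206 nm

The Pfund series terminates on n_f = 5; the fourth line has n_i = 5+4 = 9.
ΔE = 217.6 × (1/5² − 1/9²) = 6.018 eV.
λ = 1240 / 6.018 = 206 nm.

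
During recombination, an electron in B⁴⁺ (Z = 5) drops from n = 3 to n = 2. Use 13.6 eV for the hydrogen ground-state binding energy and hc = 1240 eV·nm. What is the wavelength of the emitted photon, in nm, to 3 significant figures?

26.3 nm

For Z = 5 the level energies scale as Z², so the effective Rydberg energy is 13.6 × 25 = 340.0 eV.
ΔE = 340.0 × (1/2² − 1/3²) = 340.0 × 0.1389 = 47.22 eV.
λ = hc/ΔE = 1240 / 47.22 = 26.3 nm.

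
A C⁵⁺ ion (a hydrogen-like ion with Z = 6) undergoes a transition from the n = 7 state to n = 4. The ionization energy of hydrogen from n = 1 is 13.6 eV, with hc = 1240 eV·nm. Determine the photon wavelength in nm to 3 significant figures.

60.2 nm

For Z = 6 the level energies scale as Z², so the effective Rydberg energy is 13.6 × 36 = 489.6 eV.
ΔE = 489.6 × (1/4² − 1/7²) = 489.6 × 0.04209 = 20.61 eV.
λ = hc/ΔE = 1240 / 20.61 = 60.2 nm.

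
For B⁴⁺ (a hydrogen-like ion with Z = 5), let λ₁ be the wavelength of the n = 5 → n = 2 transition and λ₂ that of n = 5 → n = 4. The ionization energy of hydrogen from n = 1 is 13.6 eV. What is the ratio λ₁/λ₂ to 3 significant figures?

λ ∝ 1/ΔE ∝ 1/(1/n_f² − 1/n_i²), and the Z² and hc factors cancel in the ratio.
λ₁/λ₂ = (1/4² − 1/5²)/(1/2² − 1/5²) = 0.02250/0.2100 = 0.107.

0.107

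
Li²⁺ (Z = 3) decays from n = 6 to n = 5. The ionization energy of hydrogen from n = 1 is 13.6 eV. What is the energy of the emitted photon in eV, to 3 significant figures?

1.50 eV

The Bohr energies scale as Z², so for Z = 3: E_n = −122.4/n² eV.
E_6 = −122.4/36 = −3.400 eV and E_5 = −122.4/25 = −4.896 eV.
The photon energy is |E_6 − E_5| = 1.50 eV.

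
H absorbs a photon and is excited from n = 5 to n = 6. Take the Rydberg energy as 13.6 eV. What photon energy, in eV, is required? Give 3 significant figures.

E_6 = −13.60/36 = −0.3778 eV and E_5 = −13.60/25 = −0.5440 eV.
The photon energy is |E_6 − E_5| = 0.166 eV.

0.166 eV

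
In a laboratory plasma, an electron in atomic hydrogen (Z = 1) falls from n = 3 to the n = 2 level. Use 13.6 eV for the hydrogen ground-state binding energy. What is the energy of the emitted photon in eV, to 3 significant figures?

E_3 = −13.60/9 = −1.511 eV and E_2 = −13.60/4 = −3.400 eV.
The photon energy is |E_3 − E_2| = 1.89 eV.

1.89 eV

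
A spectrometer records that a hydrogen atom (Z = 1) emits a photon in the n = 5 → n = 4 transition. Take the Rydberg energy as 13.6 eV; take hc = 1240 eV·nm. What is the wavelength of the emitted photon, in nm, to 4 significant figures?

ΔE = 13.60 × (1/4² − 1/5²) = 13.60 × 0.02250 = 0.3060 eV.
λ = hc/ΔE = 1240 / 0.3060 = 4052 nm.

4052 nm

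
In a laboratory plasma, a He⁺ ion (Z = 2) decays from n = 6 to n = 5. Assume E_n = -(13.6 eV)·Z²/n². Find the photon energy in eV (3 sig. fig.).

The Bohr energies scale as Z², so for Z = 2: E_n = −54.40/n² eV.
E_6 = −54.40/36 = −1.511 eV and E_5 = −54.40/25 = −2.176 eV.
The photon energy is |E_6 − E_5| = 0.665 eV.

0.665 eV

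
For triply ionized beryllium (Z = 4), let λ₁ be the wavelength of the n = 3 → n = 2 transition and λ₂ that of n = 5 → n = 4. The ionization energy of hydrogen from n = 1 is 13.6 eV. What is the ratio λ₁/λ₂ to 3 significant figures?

λ ∝ 1/ΔE ∝ 1/(1/n_f² − 1/n_i²), and the Z² and hc factors cancel in the ratio.
λ₁/λ₂ = (1/4² − 1/5²)/(1/2² − 1/3²) = 0.02250/0.1389 = 0.162.

0.162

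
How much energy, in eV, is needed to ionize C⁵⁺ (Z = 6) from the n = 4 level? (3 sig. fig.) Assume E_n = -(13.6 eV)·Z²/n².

E_n = −13.6 Z²/n² = −489.6/n² eV for Z = 6.
E_4 = −489.6/16 = −30.6 eV, so ionization (to E = 0) requires 30.6 eV.

30.6 eV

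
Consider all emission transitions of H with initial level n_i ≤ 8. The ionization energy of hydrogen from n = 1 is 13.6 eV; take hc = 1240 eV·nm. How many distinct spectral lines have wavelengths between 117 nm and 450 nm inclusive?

Enumerate all n_i → n_f pairs with 1 ≤ n_f < n_i ≤ 8 and compute λ = 1240 / [13.6·1·(1/n_f² − 1/n_i²)].
Lines falling in [117, 450] nm: 2→1 (121.6 nm), 8→2 (389.0 nm), 7→2 (397.1 nm), 6→2 (410.3 nm), 5→2 (434.2 nm).

5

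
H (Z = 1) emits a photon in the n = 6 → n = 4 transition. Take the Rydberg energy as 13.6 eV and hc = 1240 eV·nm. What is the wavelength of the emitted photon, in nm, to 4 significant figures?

ΔE = 13.60 × (1/4² − 1/6²) = 13.60 × 0.03472 = 0.4722 eV.
λ = hc/ΔE = 1240 / 0.4722 = 2626 nm.

2626 nm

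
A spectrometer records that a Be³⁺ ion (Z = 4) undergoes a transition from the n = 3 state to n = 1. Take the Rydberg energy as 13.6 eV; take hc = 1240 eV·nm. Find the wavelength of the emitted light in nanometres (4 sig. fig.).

6.411 nm

For Z = 4 the level energies scale as Z², so the effective Rydberg energy is 13.6 × 16 = 217.6 eV.
ΔE = 217.6 × (1/1² − 1/3²) = 217.6 × 0.8889 = 193.4 eV.
λ = hc/ΔE = 1240 / 193.4 = 6.411 nm.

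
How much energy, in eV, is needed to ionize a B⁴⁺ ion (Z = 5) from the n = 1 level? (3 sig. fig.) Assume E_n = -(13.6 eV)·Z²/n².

E_n = −13.6 Z²/n² = −340.0/n² eV for Z = 5.
E_1 = −340.0/1 = −340 eV, so ionization (to E = 0) requires 340 eV.

340 eV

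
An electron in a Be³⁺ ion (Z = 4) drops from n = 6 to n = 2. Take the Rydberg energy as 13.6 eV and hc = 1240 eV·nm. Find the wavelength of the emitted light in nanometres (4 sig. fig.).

For Z = 4 the level energies scale as Z², so the effective Rydberg energy is 13.6 × 16 = 217.6 eV.
ΔE = 217.6 × (1/2² − 1/6²) = 217.6 × 0.2222 = 48.36 eV.
λ = hc/ΔE = 1240 / 48.36 = 25.64 nm.

25.64 nm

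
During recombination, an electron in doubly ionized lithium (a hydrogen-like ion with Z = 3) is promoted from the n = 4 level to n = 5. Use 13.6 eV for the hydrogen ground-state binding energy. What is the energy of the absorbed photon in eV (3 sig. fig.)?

The Bohr energies scale as Z², so for Z = 3: E_n = −122.4/n² eV.
E_5 = −122.4/25 = −4.896 eV and E_4 = −122.4/16 = −7.650 eV.
The photon energy is |E_5 − E_4| = 2.75 eV.

2.75 eV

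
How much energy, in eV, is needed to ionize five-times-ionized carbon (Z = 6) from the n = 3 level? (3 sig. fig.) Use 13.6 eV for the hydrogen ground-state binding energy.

54.4 eV

E_n = −13.6 Z²/n² = −489.6/n² eV for Z = 6.
E_3 = −489.6/9 = −54.4 eV, so ionization (to E = 0) requires 54.4 eV.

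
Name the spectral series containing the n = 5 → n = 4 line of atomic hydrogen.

Brackett

The series is set by the lower level: n_f = 4 is the Brackett series.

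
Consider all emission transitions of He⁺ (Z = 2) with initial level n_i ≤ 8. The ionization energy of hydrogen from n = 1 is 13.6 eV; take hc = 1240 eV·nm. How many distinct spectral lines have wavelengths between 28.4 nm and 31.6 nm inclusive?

Enumerate all n_i → n_f pairs with 1 ≤ n_f < n_i ≤ 8 and compute λ = 1240 / [13.6·4·(1/n_f² − 1/n_i²)].
Lines falling in [28.4, 31.6] nm: 2→1 (30.39 nm).

1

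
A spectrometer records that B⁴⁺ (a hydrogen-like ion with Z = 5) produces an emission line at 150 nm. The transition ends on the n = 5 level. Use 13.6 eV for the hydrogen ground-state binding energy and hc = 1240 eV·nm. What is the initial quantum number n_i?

n_i = 8

The photon energy is ΔE = hc/λ = 1240 / 150 = 8.267 eV.
With Z = 5, ΔE = 340.0 × (1/n_f² − 1/n_i²), so 1/n_f² − 1/n_i² = 0.02431.
With n_f = 5: 1/n_i² = 1/25 − 0.02431 = 0.01569, so n_i ≈ 7.98.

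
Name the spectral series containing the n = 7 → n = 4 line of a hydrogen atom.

The series is set by the lower level: n_f = 4 is the Brackett series.

Brackett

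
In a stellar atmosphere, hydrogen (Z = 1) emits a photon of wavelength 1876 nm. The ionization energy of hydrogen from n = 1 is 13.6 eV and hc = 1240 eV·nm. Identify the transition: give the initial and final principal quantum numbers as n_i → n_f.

n_i = 4, n_f = 3

The photon energy is ΔE = hc/λ = 1240 / 1876 = 0.6610 eV.
With Z = 1, ΔE = 13.60 × (1/n_f² − 1/n_i²), so 1/n_f² − 1/n_i² = 0.04860.
Trying n_f = 3 gives 1/n_i² = 0.06251, i.e. n_i ≈ 4; this pair matches.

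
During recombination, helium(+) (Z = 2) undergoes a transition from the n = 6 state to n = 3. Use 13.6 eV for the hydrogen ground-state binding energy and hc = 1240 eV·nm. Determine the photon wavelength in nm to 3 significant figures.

274 nm

For Z = 2 the level energies scale as Z², so the effective Rydberg energy is 13.6 × 4 = 54.40 eV.
ΔE = 54.40 × (1/3² − 1/6²) = 54.40 × 0.08333 = 4.533 eV.
λ = hc/ΔE = 1240 / 4.533 = 274 nm.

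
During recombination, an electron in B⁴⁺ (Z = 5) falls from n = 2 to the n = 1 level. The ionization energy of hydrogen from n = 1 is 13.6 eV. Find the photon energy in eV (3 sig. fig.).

The Bohr energies scale as Z², so for Z = 5: E_n = −340.0/n² eV.
E_2 = −340.0/4 = −85.00 eV and E_1 = −340.0/1 = −340.0 eV.
The photon energy is |E_2 − E_1| = 255 eV.

255 eV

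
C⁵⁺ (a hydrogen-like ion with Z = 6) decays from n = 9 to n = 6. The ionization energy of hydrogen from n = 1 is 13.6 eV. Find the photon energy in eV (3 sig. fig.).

7.56 eV

The Bohr energies scale as Z², so for Z = 6: E_n = −489.6/n² eV.
E_9 = −489.6/81 = −6.044 eV and E_6 = −489.6/36 = −13.60 eV.
The photon energy is |E_9 − E_6| = 7.56 eV.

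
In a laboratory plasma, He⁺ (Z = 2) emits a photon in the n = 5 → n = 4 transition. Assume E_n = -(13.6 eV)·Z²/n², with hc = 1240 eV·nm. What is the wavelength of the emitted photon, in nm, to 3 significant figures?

1010 nm

For Z = 2 the level energies scale as Z², so the effective Rydberg energy is 13.6 × 4 = 54.40 eV.
ΔE = 54.40 × (1/4² − 1/5²) = 54.40 × 0.02250 = 1.224 eV.
λ = hc/ΔE = 1240 / 1.224 = 1010 nm.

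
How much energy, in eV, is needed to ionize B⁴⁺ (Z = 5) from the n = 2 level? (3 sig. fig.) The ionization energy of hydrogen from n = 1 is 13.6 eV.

85.0 eV

E_n = −13.6 Z²/n² = −340.0/n² eV for Z = 5.
E_2 = −340.0/4 = −85.0 eV, so ionization (to E = 0) requires 85.0 eV.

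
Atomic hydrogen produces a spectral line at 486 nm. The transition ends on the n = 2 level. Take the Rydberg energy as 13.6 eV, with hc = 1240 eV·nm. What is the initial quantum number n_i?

The photon energy is ΔE = hc/λ = 1240 / 486 = 2.551 eV.
With Z = 1, ΔE = 13.60 × (1/n_f² − 1/n_i²), so 1/n_f² − 1/n_i² = 0.1876.
With n_f = 2: 1/n_i² = 1/4 − 0.1876 = 0.06239, so n_i ≈ 4.00.

n_i = 4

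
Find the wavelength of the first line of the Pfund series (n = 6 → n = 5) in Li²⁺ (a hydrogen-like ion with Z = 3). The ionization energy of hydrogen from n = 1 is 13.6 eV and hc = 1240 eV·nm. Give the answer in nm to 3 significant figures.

The Pfund series terminates on n_f = 5; the first line has n_i = 5+1 = 6.
ΔE = 122.4 × (1/5² − 1/6²) = 1.496 eV.
λ = 1240 / 1.496 = 829 nm.

829 nm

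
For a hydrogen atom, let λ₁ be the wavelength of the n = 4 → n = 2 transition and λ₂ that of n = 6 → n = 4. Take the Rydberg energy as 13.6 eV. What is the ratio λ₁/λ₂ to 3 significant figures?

0.185

λ ∝ 1/ΔE ∝ 1/(1/n_f² − 1/n_i²), and the Z² and hc factors cancel in the ratio.
λ₁/λ₂ = (1/4² − 1/6²)/(1/2² − 1/4²) = 0.03472/0.1875 = 0.185.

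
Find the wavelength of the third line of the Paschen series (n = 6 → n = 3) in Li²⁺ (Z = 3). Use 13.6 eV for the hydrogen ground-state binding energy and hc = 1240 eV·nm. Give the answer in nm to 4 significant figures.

The Paschen series terminates on n_f = 3; the third line has n_i = 3+3 = 6.
ΔE = 122.4 × (1/3² − 1/6²) = 10.20 eV.
λ = 1240 / 10.20 = 121.6 nm.

121.6 nm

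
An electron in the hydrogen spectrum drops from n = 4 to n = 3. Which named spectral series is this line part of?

Paschen

The series is set by the lower level: n_f = 3 is the Paschen series.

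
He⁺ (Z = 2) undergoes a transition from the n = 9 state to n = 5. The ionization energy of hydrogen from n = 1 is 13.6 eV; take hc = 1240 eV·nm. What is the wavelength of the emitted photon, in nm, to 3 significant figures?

824 nm

For Z = 2 the level energies scale as Z², so the effective Rydberg energy is 13.6 × 4 = 54.40 eV.
ΔE = 54.40 × (1/5² − 1/9²) = 54.40 × 0.02765 = 1.504 eV.
λ = hc/ΔE = 1240 / 1.504 = 824 nm.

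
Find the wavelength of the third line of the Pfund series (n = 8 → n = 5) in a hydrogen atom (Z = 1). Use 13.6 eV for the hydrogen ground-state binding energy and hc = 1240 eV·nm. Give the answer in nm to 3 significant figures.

3740 nm

The Pfund series terminates on n_f = 5; the third line has n_i = 5+3 = 8.
ΔE = 13.60 × (1/5² − 1/8²) = 0.3315 eV.
λ = 1240 / 0.3315 = 3740 nm.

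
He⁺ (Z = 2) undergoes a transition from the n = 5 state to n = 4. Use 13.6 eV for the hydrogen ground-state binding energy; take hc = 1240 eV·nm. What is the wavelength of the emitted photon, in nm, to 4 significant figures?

1013 nm

For Z = 2 the level energies scale as Z², so the effective Rydberg energy is 13.6 × 4 = 54.40 eV.
ΔE = 54.40 × (1/4² − 1/5²) = 54.40 × 0.02250 = 1.224 eV.
λ = hc/ΔE = 1240 / 1.224 = 1013 nm.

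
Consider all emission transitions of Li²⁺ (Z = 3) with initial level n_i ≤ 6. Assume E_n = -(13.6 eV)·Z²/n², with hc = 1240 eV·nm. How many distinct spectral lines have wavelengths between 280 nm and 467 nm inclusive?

Enumerate all n_i → n_f pairs with 1 ≤ n_f < n_i ≤ 6 and compute λ = 1240 / [13.6·9·(1/n_f² − 1/n_i²)].
Lines falling in [280, 467] nm: 6→4 (291.8 nm), 5→4 (450.3 nm).

2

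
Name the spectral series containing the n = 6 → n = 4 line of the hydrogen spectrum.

Brackett

The series is set by the lower level: n_f = 4 is the Brackett series.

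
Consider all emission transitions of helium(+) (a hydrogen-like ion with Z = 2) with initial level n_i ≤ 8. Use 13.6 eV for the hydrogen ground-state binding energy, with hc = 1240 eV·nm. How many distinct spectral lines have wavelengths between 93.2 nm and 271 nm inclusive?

8

Enumerate all n_i → n_f pairs with 1 ≤ n_f < n_i ≤ 8 and compute λ = 1240 / [13.6·4·(1/n_f² − 1/n_i²)].
Lines falling in [93.2, 271] nm: 8→2 (97.25 nm), 7→2 (99.28 nm), 6→2 (102.6 nm), 5→2 (108.5 nm), 4→2 (121.6 nm), 3→2 (164.1 nm), 8→3 (238.7 nm), 7→3 (251.3 nm).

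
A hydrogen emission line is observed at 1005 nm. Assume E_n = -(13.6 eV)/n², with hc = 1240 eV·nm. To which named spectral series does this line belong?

Paschen

ΔE = 1240/1005 = 1.234 eV.
This matches 13.6 × (1/3² − 1/7²), so n_f = 3: the Paschen series.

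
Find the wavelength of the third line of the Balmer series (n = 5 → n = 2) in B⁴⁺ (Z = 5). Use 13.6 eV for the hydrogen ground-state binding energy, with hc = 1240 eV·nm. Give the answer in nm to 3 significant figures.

The Balmer series terminates on n_f = 2; the third line has n_i = 2+3 = 5.
ΔE = 340.0 × (1/2² − 1/5²) = 71.40 eV.
λ = 1240 / 71.40 = 17.4 nm.

17.4 nm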